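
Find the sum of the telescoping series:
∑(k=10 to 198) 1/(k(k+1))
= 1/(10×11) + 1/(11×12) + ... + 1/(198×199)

Partial fractions: 1/(k(k+1)) = 1/k - 1/(k+1)
The series telescopes:
= (1/10 - 1/11) + (1/11 - 1/12) + ... + (1/198 - 1/199)
= 1/10 - 1/199
= 189/1990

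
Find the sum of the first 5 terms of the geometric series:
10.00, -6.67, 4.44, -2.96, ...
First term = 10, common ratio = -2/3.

Sₙ = a(1 - rⁿ) / (1 - r)
S_5 = 10(1 - (-2/3)^5) / (1 - (-2/3))
S_5 = 10(1 - (-32/243)) / (5/3)
S_5 = 550/81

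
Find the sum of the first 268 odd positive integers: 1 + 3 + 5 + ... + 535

Sum of first n odd numbers = n²
= 268²
= 71824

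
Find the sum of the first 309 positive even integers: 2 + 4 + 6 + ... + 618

Sum of first n even numbers = n(n+1)
= 309×310
= 95790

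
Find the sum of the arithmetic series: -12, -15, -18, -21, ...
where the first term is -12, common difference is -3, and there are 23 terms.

Sₙ = n/2 × (first + last)
Last term = a + (n-1)d = -12 + (23-1)×(-3) = -78
S_23 = 23/2 × (-12 + (-78))
S_23 = 23/2 × (-90) = -1035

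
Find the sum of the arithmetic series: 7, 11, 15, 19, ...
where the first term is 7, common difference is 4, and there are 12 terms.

Sₙ = n/2 × (first + last)
Last term = a + (n-1)d = 7 + (12-1)×4 = 51
S_12 = 12/2 × (7 + 51)
S_12 = 12/2 × 58 = 348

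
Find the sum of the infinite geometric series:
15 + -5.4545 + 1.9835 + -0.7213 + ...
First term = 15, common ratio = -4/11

For |r| < 1, S = a / (1 - r)
S = 15 / (1 - (-4/11))
S = 15 / (15/11)
S = 11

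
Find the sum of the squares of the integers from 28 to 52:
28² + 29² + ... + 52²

Use ∑_{k=1}^{n} k² = n(n+1)(2n+1)/6, then subtract the first 27 terms.
∑_{k=1}^{52} k² = 52×53×105/6 = 48230
∑_{k=1}^{27} k² = 27×28×55/6 = 6930
∑_{k=28}^{52} k² = 48230 - 6930 = 41300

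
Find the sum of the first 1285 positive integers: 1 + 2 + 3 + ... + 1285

Formula: ∑k = n(n+1)/2
= 1285×1286/2
= 1652510/2
= 826255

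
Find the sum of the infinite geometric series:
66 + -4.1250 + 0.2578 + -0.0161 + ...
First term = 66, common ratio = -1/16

For |r| < 1, S = a / (1 - r)
S = 66 / (1 - (-1/16))
S = 66 / (17/16)
S = 1056/17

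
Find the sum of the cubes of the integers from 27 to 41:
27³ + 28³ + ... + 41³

Use ∑_{k=1}^{n} k³ = [n(n+1)/2]², then subtract the first 26 terms.
∑_{k=1}^{41} k³ = [41×42/2]² = 861² = 741321
∑_{k=1}^{26} k³ = [26×27/2]² = 351² = 123201
∑_{k=27}^{41} k³ = 741321 - 123201 = 618120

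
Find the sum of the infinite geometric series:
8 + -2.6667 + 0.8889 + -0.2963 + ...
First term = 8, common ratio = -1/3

For |r| < 1, S = a / (1 - r)
S = 8 / (1 - (-1/3))
S = 8 / (4/3)
S = 6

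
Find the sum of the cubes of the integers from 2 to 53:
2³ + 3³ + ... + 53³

Use ∑_{k=1}^{n} k³ = [n(n+1)/2]², then subtract the first 1 terms.
∑_{k=1}^{53} k³ = [53×54/2]² = 1431² = 2047761
∑_{k=1}^{1} k³ = [1×2/2]² = 1² = 1
∑_{k=2}^{53} k³ = 2047761 - 1 = 2047760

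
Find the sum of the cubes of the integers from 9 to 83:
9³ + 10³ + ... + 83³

Use ∑_{k=1}^{n} k³ = [n(n+1)/2]², then subtract the first 8 terms.
∑_{k=1}^{83} k³ = [83×84/2]² = 3486² = 12152196
∑_{k=1}^{8} k³ = [8×9/2]² = 36² = 1296
∑_{k=9}^{83} k³ = 12152196 - 1296 = 12150900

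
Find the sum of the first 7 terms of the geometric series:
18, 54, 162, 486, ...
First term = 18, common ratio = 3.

Sₙ = a(1 - rⁿ) / (1 - r)
S_7 = 18(1 - 3^7) / (1 - 3)
S_7 = 18(1 - 2187) / (-2)
S_7 = 19674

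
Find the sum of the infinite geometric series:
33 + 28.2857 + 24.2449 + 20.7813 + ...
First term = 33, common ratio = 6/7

For |r| < 1, S = a / (1 - r)
S = 33 / (1 - (6/7))
S = 33 / (1/7)
S = 231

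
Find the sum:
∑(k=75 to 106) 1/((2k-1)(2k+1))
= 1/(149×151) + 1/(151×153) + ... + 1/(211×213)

Partial fractions: 1/((2k-1)(2k+1)) = (1/2)[1/(2k-1) - 1/(2k+1)]
The series telescopes:
= (1/2)[1/149 - 1/213]
= 32/31737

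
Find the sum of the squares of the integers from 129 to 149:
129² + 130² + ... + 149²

Use ∑_{k=1}^{n} k² = n(n+1)(2n+1)/6, then subtract the first 128 terms.
∑_{k=1}^{149} k² = 149×150×299/6 = 1113775
∑_{k=1}^{128} k² = 128×129×257/6 = 707264
∑_{k=129}^{149} k² = 1113775 - 707264 = 406511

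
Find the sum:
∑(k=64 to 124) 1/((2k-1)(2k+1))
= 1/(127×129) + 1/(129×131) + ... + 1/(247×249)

Partial fractions: 1/((2k-1)(2k+1)) = (1/2)[1/(2k-1) - 1/(2k+1)]
The series telescopes:
= (1/2)[1/127 - 1/249]
= 61/31623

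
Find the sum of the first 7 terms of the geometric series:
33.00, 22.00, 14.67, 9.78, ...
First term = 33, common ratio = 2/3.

Sₙ = a(1 - rⁿ) / (1 - r)
S_7 = 33(1 - (2/3)^7) / (1 - (2/3))
S_7 = 33(1 - (128/2187)) / (1/3)
S_7 = 22649/243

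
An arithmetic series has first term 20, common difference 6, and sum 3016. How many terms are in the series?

Using S = n/2 × [2a + (n-1)d]
3016 = n/2 × [2(20) + (n-1)(6)]
3016 = n/2 × [40 + 6n - 6]
6032 = n × [34 + 6n]
6n² + (34)n - 6032 = 0
Discriminant: Δ = (34)² - 4(6)(-6032) = 1156 + 144768 = 145924
√Δ = 382
n = [-(34) + √Δ] / (2·6) = (-34 + 382) / 12 = 348 / 12 = 29
(The negative root is discarded since n must be a positive integer.)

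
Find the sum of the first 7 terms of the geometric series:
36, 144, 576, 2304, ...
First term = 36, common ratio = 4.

Sₙ = a(1 - rⁿ) / (1 - r)
S_7 = 36(1 - 4^7) / (1 - 4)
S_7 = 36(1 - 16384) / (-3)
S_7 = 196596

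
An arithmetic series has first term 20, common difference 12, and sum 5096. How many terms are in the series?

Using S = n/2 × [2a + (n-1)d]
5096 = n/2 × [2(20) + (n-1)(12)]
5096 = n/2 × [40 + 12n - 12]
10192 = n × [28 + 12n]
12n² + (28)n - 10192 = 0
Discriminant: Δ = (28)² - 4(12)(-10192) = 784 + 489216 = 490000
√Δ = 700
n = [-(28) + √Δ] / (2·12) = (-28 + 700) / 24 = 672 / 24 = 28
(The negative root is discarded since n must be a positive integer.)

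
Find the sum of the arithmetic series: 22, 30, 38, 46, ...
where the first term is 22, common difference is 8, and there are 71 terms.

Sₙ = n/2 × (first + last)
Last term = a + (n-1)d = 22 + (71-1)×8 = 582
S_71 = 71/2 × (22 + 582)
S_71 = 71/2 × 604 = 21442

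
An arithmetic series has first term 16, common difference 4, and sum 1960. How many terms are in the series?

Using S = n/2 × [2a + (n-1)d]
1960 = n/2 × [2(16) + (n-1)(4)]
1960 = n/2 × [32 + 4n - 4]
3920 = n × [28 + 4n]
4n² + (28)n - 3920 = 0
Discriminant: Δ = (28)² - 4(4)(-3920) = 784 + 62720 = 63504
√Δ = 252
n = [-(28) + √Δ] / (2·4) = (-28 + 252) / 8 = 224 / 8 = 28
(The negative root is discarded since n must be a positive integer.)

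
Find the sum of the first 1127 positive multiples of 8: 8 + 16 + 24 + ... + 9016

Factor out 8: = 8(1 + 2 + ... + 1127) = 8 × n(n+1)/2
= 8 × 1127×1128/2
= 8 × 635628
= 5085024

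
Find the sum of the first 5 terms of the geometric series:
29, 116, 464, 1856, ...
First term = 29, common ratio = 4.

Sₙ = a(1 - rⁿ) / (1 - r)
S_5 = 29(1 - 4^5) / (1 - 4)
S_5 = 29(1 - 1024) / (-3)
S_5 = 9889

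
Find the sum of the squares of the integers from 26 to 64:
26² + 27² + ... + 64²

Use ∑_{k=1}^{n} k² = n(n+1)(2n+1)/6, then subtract the first 25 terms.
∑_{k=1}^{64} k² = 64×65×129/6 = 89440
∑_{k=1}^{25} k² = 25×26×51/6 = 5525
∑_{k=26}^{64} k² = 89440 - 5525 = 83915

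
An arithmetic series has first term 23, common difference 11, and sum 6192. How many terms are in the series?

Using S = n/2 × [2a + (n-1)d]
6192 = n/2 × [2(23) + (n-1)(11)]
6192 = n/2 × [46 + 11n - 11]
12384 = n × [35 + 11n]
11n² + (35)n - 12384 = 0
Discriminant: Δ = (35)² - 4(11)(-12384) = 1225 + 544896 = 546121
√Δ = 739
n = [-(35) + √Δ] / (2·11) = (-35 + 739) / 22 = 704 / 22 = 32
(The negative root is discarded since n must be a positive integer.)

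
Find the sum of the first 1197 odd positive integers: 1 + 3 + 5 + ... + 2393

Sum of first n odd numbers = n²
= 1197²
= 1432809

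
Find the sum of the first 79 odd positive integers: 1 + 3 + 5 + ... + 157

Sum of first n odd numbers = n²
= 79²
= 6241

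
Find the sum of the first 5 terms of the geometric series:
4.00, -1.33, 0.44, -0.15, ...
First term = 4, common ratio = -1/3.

Sₙ = a(1 - rⁿ) / (1 - r)
S_5 = 4(1 - (-1/3)^5) / (1 - (-1/3))
S_5 = 4(1 - (-1/243)) / (4/3)
S_5 = 244/81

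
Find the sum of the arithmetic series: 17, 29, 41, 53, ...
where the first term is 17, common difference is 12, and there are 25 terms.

Sₙ = n/2 × (first + last)
Last term = a + (n-1)d = 17 + (25-1)×12 = 305
S_25 = 25/2 × (17 + 305)
S_25 = 25/2 × 322 = 4025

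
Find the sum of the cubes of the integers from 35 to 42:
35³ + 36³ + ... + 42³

Use ∑_{k=1}^{n} k³ = [n(n+1)/2]², then subtract the first 34 terms.
∑_{k=1}^{42} k³ = [42×43/2]² = 903² = 815409
∑_{k=1}^{34} k³ = [34×35/2]² = 595² = 354025
∑_{k=35}^{42} k³ = 815409 - 354025 = 461384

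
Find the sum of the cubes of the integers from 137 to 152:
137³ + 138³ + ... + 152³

Use ∑_{k=1}^{n} k³ = [n(n+1)/2]², then subtract the first 136 terms.
∑_{k=1}^{152} k³ = [152×153/2]² = 11628² = 135210384
∑_{k=1}^{136} k³ = [136×137/2]² = 9316² = 86787856
∑_{k=137}^{152} k³ = 135210384 - 86787856 = 48422528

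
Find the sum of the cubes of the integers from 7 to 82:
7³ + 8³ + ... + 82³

Use ∑_{k=1}^{n} k³ = [n(n+1)/2]², then subtract the first 6 terms.
∑_{k=1}^{82} k³ = [82×83/2]² = 3403² = 11580409
∑_{k=1}^{6} k³ = [6×7/2]² = 21² = 441
∑_{k=7}^{82} k³ = 11580409 - 441 = 11579968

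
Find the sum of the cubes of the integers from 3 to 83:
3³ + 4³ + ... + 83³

Use ∑_{k=1}^{n} k³ = [n(n+1)/2]², then subtract the first 2 terms.
∑_{k=1}^{83} k³ = [83×84/2]² = 3486² = 12152196
∑_{k=1}^{2} k³ = [2×3/2]² = 3² = 9
∑_{k=3}^{83} k³ = 12152196 - 9 = 12152187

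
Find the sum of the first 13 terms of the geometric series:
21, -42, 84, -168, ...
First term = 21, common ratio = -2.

Sₙ = a(1 - rⁿ) / (1 - r)
S_13 = 21(1 - (-2)^13) / (1 - (-2))
S_13 = 21(1 - (-8192)) / (3)
S_13 = 57351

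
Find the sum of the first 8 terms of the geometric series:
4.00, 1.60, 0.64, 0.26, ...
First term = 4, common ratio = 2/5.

Sₙ = a(1 - rⁿ) / (1 - r)
S_8 = 4(1 - (2/5)^8) / (1 - (2/5))
S_8 = 4(1 - (256/390625)) / (3/5)
S_8 = 520492/78125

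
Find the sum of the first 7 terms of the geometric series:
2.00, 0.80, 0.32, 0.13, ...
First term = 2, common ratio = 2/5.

Sₙ = a(1 - rⁿ) / (1 - r)
S_7 = 2(1 - (2/5)^7) / (1 - (2/5))
S_7 = 2(1 - (128/78125)) / (3/5)
S_7 = 51998/15625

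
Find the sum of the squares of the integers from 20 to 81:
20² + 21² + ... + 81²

Use ∑_{k=1}^{n} k² = n(n+1)(2n+1)/6, then subtract the first 19 terms.
∑_{k=1}^{81} k² = 81×82×163/6 = 180441
∑_{k=1}^{19} k² = 19×20×39/6 = 2470
∑_{k=20}^{81} k² = 180441 - 2470 = 177971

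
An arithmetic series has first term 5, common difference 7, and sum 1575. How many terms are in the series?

Using S = n/2 × [2a + (n-1)d]
1575 = n/2 × [2(5) + (n-1)(7)]
1575 = n/2 × [10 + 7n - 7]
3150 = n × [3 + 7n]
7n² + (3)n - 3150 = 0
Discriminant: Δ = (3)² - 4(7)(-3150) = 9 + 88200 = 88209
√Δ = 297
n = [-(3) + √Δ] / (2·7) = (-3 + 297) / 14 = 294 / 14 = 21
(The negative root is discarded since n must be a positive integer.)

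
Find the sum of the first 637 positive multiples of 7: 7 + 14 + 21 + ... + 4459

Factor out 7: = 7(1 + 2 + ... + 637) = 7 × n(n+1)/2
= 7 × 637×638/2
= 7 × 203203
= 1422421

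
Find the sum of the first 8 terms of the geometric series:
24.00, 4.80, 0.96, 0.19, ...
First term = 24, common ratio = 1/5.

Sₙ = a(1 - rⁿ) / (1 - r)
S_8 = 24(1 - (1/5)^8) / (1 - (1/5))
S_8 = 24(1 - (1/390625)) / (4/5)
S_8 = 2343744/78125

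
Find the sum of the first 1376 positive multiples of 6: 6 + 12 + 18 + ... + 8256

Factor out 6: = 6(1 + 2 + ... + 1376) = 6 × n(n+1)/2
= 6 × 1376×1377/2
= 6 × 947376
= 5684256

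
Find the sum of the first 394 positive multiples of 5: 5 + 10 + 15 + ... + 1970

Factor out 5: = 5(1 + 2 + ... + 394) = 5 × n(n+1)/2
= 5 × 394×395/2
= 5 × 77815
= 389075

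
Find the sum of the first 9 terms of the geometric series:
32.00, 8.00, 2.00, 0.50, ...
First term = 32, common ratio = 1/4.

Sₙ = a(1 - rⁿ) / (1 - r)
S_9 = 32(1 - (1/4)^9) / (1 - (1/4))
S_9 = 32(1 - (1/262144)) / (3/4)
S_9 = 87381/2048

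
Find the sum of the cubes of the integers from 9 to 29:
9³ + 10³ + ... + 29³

Use ∑_{k=1}^{n} k³ = [n(n+1)/2]², then subtract the first 8 terms.
∑_{k=1}^{29} k³ = [29×30/2]² = 435² = 189225
∑_{k=1}^{8} k³ = [8×9/2]² = 36² = 1296
∑_{k=9}^{29} k³ = 189225 - 1296 = 187929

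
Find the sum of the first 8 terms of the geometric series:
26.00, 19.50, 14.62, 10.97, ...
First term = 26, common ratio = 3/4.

Sₙ = a(1 - rⁿ) / (1 - r)
S_8 = 26(1 - (3/4)^8) / (1 - (3/4))
S_8 = 26(1 - (6561/65536)) / (1/4)
S_8 = 766675/8192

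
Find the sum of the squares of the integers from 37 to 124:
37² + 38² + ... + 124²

Use ∑_{k=1}^{n} k² = n(n+1)(2n+1)/6, then subtract the first 36 terms.
∑_{k=1}^{124} k² = 124×125×249/6 = 643250
∑_{k=1}^{36} k² = 36×37×73/6 = 16206
∑_{k=37}^{124} k² = 643250 - 16206 = 627044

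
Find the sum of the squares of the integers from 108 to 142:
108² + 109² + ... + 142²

Use ∑_{k=1}^{n} k² = n(n+1)(2n+1)/6, then subtract the first 107 terms.
∑_{k=1}^{142} k² = 142×143×285/6 = 964535
∑_{k=1}^{107} k² = 107×108×215/6 = 414090
∑_{k=108}^{142} k² = 964535 - 414090 = 550445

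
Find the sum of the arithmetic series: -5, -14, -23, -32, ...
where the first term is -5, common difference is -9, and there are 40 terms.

Sₙ = n/2 × (first + last)
Last term = a + (n-1)d = -5 + (40-1)×(-9) = -356
S_40 = 40/2 × (-5 + (-356))
S_40 = 40/2 × (-361) = -7220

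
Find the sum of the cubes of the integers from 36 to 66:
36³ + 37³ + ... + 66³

Use ∑_{k=1}^{n} k³ = [n(n+1)/2]², then subtract the first 35 terms.
∑_{k=1}^{66} k³ = [66×67/2]² = 2211² = 4888521
∑_{k=1}^{35} k³ = [35×36/2]² = 630² = 396900
∑_{k=36}^{66} k³ = 4888521 - 396900 = 4491621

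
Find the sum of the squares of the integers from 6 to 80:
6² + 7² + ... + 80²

Use ∑_{k=1}^{n} k² = n(n+1)(2n+1)/6, then subtract the first 5 terms.
∑_{k=1}^{80} k² = 80×81×161/6 = 173880
∑_{k=1}^{5} k² = 5×6×11/6 = 55
∑_{k=6}^{80} k² = 173880 - 55 = 173825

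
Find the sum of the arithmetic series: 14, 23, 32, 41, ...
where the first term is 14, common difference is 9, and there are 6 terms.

Sₙ = n/2 × (first + last)
Last term = a + (n-1)d = 14 + (6-1)×9 = 59
S_6 = 6/2 × (14 + 59)
S_6 = 6/2 × 73 = 219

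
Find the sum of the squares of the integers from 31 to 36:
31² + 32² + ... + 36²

Use ∑_{k=1}^{n} k² = n(n+1)(2n+1)/6, then subtract the first 30 terms.
∑_{k=1}^{36} k² = 36×37×73/6 = 16206
∑_{k=1}^{30} k² = 30×31×61/6 = 9455
∑_{k=31}^{36} k² = 16206 - 9455 = 6751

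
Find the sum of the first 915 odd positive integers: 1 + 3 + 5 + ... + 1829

Sum of first n odd numbers = n²
= 915²
= 837225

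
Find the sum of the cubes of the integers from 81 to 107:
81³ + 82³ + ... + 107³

Use ∑_{k=1}^{n} k³ = [n(n+1)/2]², then subtract the first 80 terms.
∑_{k=1}^{107} k³ = [107×108/2]² = 5778² = 33385284
∑_{k=1}^{80} k³ = [80×81/2]² = 3240² = 10497600
∑_{k=81}^{107} k³ = 33385284 - 10497600 = 22887684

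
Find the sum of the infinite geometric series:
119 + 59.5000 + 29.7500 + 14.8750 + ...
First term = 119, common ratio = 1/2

For |r| < 1, S = a / (1 - r)
S = 119 / (1 - (1/2))
S = 119 / (1/2)
S = 238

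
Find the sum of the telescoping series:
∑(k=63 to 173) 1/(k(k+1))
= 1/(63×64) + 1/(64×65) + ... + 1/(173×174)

Partial fractions: 1/(k(k+1)) = 1/k - 1/(k+1)
The series telescopes:
= (1/63 - 1/64) + (1/64 - 1/65) + ... + (1/173 - 1/174)
= 1/63 - 1/174
= 37/3654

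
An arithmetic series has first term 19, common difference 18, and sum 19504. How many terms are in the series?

Using S = n/2 × [2a + (n-1)d]
19504 = n/2 × [2(19) + (n-1)(18)]
19504 = n/2 × [38 + 18n - 18]
39008 = n × [20 + 18n]
18n² + (20)n - 39008 = 0
Discriminant: Δ = (20)² - 4(18)(-39008) = 400 + 2808576 = 2808976
√Δ = 1676
n = [-(20) + √Δ] / (2·18) = (-20 + 1676) / 36 = 1656 / 36 = 46
(The negative root is discarded since n must be a positive integer.)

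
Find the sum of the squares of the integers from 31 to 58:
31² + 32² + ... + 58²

Use ∑_{k=1}^{n} k² = n(n+1)(2n+1)/6, then subtract the first 30 terms.
∑_{k=1}^{58} k² = 58×59×117/6 = 66729
∑_{k=1}^{30} k² = 30×31×61/6 = 9455
∑_{k=31}^{58} k² = 66729 - 9455 = 57274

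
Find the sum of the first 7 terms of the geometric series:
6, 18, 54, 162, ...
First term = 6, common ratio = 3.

Sₙ = a(1 - rⁿ) / (1 - r)
S_7 = 6(1 - 3^7) / (1 - 3)
S_7 = 6(1 - 2187) / (-2)
S_7 = 6558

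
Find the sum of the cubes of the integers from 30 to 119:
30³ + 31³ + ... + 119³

Use ∑_{k=1}^{n} k³ = [n(n+1)/2]², then subtract the first 29 terms.
∑_{k=1}^{119} k³ = [119×120/2]² = 7140² = 50979600
∑_{k=1}^{29} k³ = [29×30/2]² = 435² = 189225
∑_{k=30}^{119} k³ = 50979600 - 189225 = 50790375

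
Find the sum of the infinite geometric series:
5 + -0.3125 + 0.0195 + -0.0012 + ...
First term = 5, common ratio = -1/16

For |r| < 1, S = a / (1 - r)
S = 5 / (1 - (-1/16))
S = 5 / (17/16)
S = 80/17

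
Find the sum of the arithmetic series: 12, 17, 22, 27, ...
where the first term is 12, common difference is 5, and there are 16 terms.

Sₙ = n/2 × (first + last)
Last term = a + (n-1)d = 12 + (16-1)×5 = 87
S_16 = 16/2 × (12 + 87)
S_16 = 16/2 × 99 = 792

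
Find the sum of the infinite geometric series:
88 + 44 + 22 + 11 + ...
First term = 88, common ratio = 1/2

For |r| < 1, S = a / (1 - r)
S = 88 / (1 - (1/2))
S = 88 / (1/2)
S = 176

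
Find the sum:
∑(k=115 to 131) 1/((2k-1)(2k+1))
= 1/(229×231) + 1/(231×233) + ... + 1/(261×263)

Partial fractions: 1/((2k-1)(2k+1)) = (1/2)[1/(2k-1) - 1/(2k+1)]
The series telescopes:
= (1/2)[1/229 - 1/263]
= 17/60227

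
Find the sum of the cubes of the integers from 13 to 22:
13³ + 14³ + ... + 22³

Use ∑_{k=1}^{n} k³ = [n(n+1)/2]², then subtract the first 12 terms.
∑_{k=1}^{22} k³ = [22×23/2]² = 253² = 64009
∑_{k=1}^{12} k³ = [12×13/2]² = 78² = 6084
∑_{k=13}^{22} k³ = 64009 - 6084 = 57925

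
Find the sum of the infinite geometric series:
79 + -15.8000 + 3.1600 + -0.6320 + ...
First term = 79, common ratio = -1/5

For |r| < 1, S = a / (1 - r)
S = 79 / (1 - (-1/5))
S = 79 / (6/5)
S = 395/6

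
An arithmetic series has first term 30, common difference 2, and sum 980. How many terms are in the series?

Using S = n/2 × [2a + (n-1)d]
980 = n/2 × [2(30) + (n-1)(2)]
980 = n/2 × [60 + 2n - 2]
1960 = n × [58 + 2n]
2n² + (58)n - 1960 = 0
Discriminant: Δ = (58)² - 4(2)(-1960) = 3364 + 15680 = 19044
√Δ = 138
n = [-(58) + √Δ] / (2·2) = (-58 + 138) / 4 = 80 / 4 = 20
(The negative root is discarded since n must be a positive integer.)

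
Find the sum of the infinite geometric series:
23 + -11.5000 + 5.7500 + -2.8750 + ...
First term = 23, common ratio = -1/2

For |r| < 1, S = a / (1 - r)
S = 23 / (1 - (-1/2))
S = 23 / (3/2)
S = 46/3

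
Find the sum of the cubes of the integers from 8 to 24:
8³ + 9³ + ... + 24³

Use ∑_{k=1}^{n} k³ = [n(n+1)/2]², then subtract the first 7 terms.
∑_{k=1}^{24} k³ = [24×25/2]² = 300² = 90000
∑_{k=1}^{7} k³ = [7×8/2]² = 28² = 784
∑_{k=8}^{24} k³ = 90000 - 784 = 89216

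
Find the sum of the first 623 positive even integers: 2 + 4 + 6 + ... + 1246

Sum of first n even numbers = n(n+1)
= 623×624
= 388752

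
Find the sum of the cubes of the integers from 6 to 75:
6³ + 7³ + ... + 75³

Use ∑_{k=1}^{n} k³ = [n(n+1)/2]², then subtract the first 5 terms.
∑_{k=1}^{75} k³ = [75×76/2]² = 2850² = 8122500
∑_{k=1}^{5} k³ = [5×6/2]² = 15² = 225
∑_{k=6}^{75} k³ = 8122500 - 225 = 8122275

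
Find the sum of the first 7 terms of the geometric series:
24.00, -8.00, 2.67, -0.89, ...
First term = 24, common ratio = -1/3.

Sₙ = a(1 - rⁿ) / (1 - r)
S_7 = 24(1 - (-1/3)^7) / (1 - (-1/3))
S_7 = 24(1 - (-1/2187)) / (4/3)
S_7 = 4376/243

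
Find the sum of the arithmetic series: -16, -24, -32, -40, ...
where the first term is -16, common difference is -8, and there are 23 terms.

Sₙ = n/2 × (first + last)
Last term = a + (n-1)d = -16 + (23-1)×(-8) = -192
S_23 = 23/2 × (-16 + (-192))
S_23 = 23/2 × (-208) = -2392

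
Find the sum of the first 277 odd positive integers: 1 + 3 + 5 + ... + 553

Sum of first n odd numbers = n²
= 277²
= 76729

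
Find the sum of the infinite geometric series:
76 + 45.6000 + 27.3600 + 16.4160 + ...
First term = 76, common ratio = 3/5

For |r| < 1, S = a / (1 - r)
S = 76 / (1 - (3/5))
S = 76 / (2/5)
S = 190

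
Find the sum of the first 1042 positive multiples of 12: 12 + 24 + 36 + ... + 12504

Factor out 12: = 12(1 + 2 + ... + 1042) = 12 × n(n+1)/2
= 12 × 1042×1043/2
= 12 × 543403
= 6520836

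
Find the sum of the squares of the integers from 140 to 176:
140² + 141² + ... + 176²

Use ∑_{k=1}^{n} k² = n(n+1)(2n+1)/6, then subtract the first 139 terms.
∑_{k=1}^{176} k² = 176×177×353/6 = 1832776
∑_{k=1}^{139} k² = 139×140×279/6 = 904890
∑_{k=140}^{176} k² = 1832776 - 904890 = 927886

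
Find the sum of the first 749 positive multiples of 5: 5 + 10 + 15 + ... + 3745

Factor out 5: = 5(1 + 2 + ... + 749) = 5 × n(n+1)/2
= 5 × 749×750/2
= 5 × 280875
= 1404375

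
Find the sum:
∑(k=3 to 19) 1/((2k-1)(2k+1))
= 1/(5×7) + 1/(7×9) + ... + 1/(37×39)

Partial fractions: 1/((2k-1)(2k+1)) = (1/2)[1/(2k-1) - 1/(2k+1)]
The series telescopes:
= (1/2)[1/5 - 1/39]
= 17/195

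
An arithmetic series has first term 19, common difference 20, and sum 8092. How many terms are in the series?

Using S = n/2 × [2a + (n-1)d]
8092 = n/2 × [2(19) + (n-1)(20)]
8092 = n/2 × [38 + 20n - 20]
16184 = n × [18 + 20n]
20n² + (18)n - 16184 = 0
Discriminant: Δ = (18)² - 4(20)(-16184) = 324 + 1294720 = 1295044
√Δ = 1138
n = [-(18) + √Δ] / (2·20) = (-18 + 1138) / 40 = 1120 / 40 = 28
(The negative root is discarded since n must be a positive integer.)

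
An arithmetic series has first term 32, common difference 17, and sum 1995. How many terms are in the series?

Using S = n/2 × [2a + (n-1)d]
1995 = n/2 × [2(32) + (n-1)(17)]
1995 = n/2 × [64 + 17n - 17]
3990 = n × [47 + 17n]
17n² + (47)n - 3990 = 0
Discriminant: Δ = (47)² - 4(17)(-3990) = 2209 + 271320 = 273529
√Δ = 523
n = [-(47) + √Δ] / (2·17) = (-47 + 523) / 34 = 476 / 34 = 14
(The negative root is discarded since n must be a positive integer.)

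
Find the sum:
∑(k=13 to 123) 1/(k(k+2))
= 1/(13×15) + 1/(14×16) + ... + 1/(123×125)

Partial fractions: 1/(k(k+2)) = (1/2)[1/k - 1/(k+2)]
Telescoping leaves the first two and last two terms:
= (1/2)[1/13 + 1/14 - 1/124 - 1/125]
= 186591/2821000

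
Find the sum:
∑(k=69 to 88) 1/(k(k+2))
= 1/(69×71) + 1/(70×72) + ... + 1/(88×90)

Partial fractions: 1/(k(k+2)) = (1/2)[1/k - 1/(k+2)]
Telescoping leaves the first two and last two terms:
= (1/2)[1/69 + 1/70 - 1/89 - 1/90]
= 4147/1289610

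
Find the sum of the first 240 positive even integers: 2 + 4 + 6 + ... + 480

Sum of first n even numbers = n(n+1)
= 240×241
= 57840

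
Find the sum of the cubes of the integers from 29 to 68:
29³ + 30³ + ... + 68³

Use ∑_{k=1}^{n} k³ = [n(n+1)/2]², then subtract the first 28 terms.
∑_{k=1}^{68} k³ = [68×69/2]² = 2346² = 5503716
∑_{k=1}^{28} k³ = [28×29/2]² = 406² = 164836
∑_{k=29}^{68} k³ = 5503716 - 164836 = 5338880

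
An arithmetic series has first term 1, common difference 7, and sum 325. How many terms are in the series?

Using S = n/2 × [2a + (n-1)d]
325 = n/2 × [2(1) + (n-1)(7)]
325 = n/2 × [2 + 7n - 7]
650 = n × [-5 + 7n]
7n² + (-5)n - 650 = 0
Discriminant: Δ = (-5)² - 4(7)(-650) = 25 + 18200 = 18225
√Δ = 135
n = [-(-5) + √Δ] / (2·7) = (5 + 135) / 14 = 140 / 14 = 10
(The negative root is discarded since n must be a positive integer.)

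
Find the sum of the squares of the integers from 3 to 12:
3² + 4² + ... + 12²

Use ∑_{k=1}^{n} k² = n(n+1)(2n+1)/6, then subtract the first 2 terms.
∑_{k=1}^{12} k² = 12×13×25/6 = 650
∑_{k=1}^{2} k² = 2×3×5/6 = 5
∑_{k=3}^{12} k² = 650 - 5 = 645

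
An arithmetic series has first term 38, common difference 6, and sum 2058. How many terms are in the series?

Using S = n/2 × [2a + (n-1)d]
2058 = n/2 × [2(38) + (n-1)(6)]
2058 = n/2 × [76 + 6n - 6]
4116 = n × [70 + 6n]
6n² + (70)n - 4116 = 0
Discriminant: Δ = (70)² - 4(6)(-4116) = 4900 + 98784 = 103684
√Δ = 322
n = [-(70) + √Δ] / (2·6) = (-70 + 322) / 12 = 252 / 12 = 21
(The negative root is discarded since n must be a positive integer.)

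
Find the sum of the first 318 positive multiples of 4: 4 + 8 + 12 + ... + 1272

Factor out 4: = 4(1 + 2 + ... + 318) = 4 × n(n+1)/2
= 4 × 318×319/2
= 4 × 50721
= 202884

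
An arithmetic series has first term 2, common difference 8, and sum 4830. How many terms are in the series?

Using S = n/2 × [2a + (n-1)d]
4830 = n/2 × [2(2) + (n-1)(8)]
4830 = n/2 × [4 + 8n - 8]
9660 = n × [-4 + 8n]
8n² + (-4)n - 9660 = 0
Discriminant: Δ = (-4)² - 4(8)(-9660) = 16 + 309120 = 309136
√Δ = 556
n = [-(-4) + √Δ] / (2·8) = (4 + 556) / 16 = 560 / 16 = 35
(The negative root is discarded since n must be a positive integer.)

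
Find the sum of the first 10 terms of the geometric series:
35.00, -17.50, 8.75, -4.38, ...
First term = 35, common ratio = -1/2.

Sₙ = a(1 - rⁿ) / (1 - r)
S_10 = 35(1 - (-1/2)^10) / (1 - (-1/2))
S_10 = 35(1 - (1/1024)) / (3/2)
S_10 = 11935/512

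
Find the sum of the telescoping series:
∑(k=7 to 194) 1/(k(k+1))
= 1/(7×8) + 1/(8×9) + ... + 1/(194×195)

Partial fractions: 1/(k(k+1)) = 1/k - 1/(k+1)
The series telescopes:
= (1/7 - 1/8) + (1/8 - 1/9) + ... + (1/194 - 1/195)
= 1/7 - 1/195
= 188/1365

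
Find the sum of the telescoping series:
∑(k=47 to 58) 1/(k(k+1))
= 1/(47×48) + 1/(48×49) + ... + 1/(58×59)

Partial fractions: 1/(k(k+1)) = 1/k - 1/(k+1)
The series telescopes:
= (1/47 - 1/48) + (1/48 - 1/49) + ... + (1/58 - 1/59)
= 1/47 - 1/59
= 12/2773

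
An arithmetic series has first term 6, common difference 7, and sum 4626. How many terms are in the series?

Using S = n/2 × [2a + (n-1)d]
4626 = n/2 × [2(6) + (n-1)(7)]
4626 = n/2 × [12 + 7n - 7]
9252 = n × [5 + 7n]
7n² + (5)n - 9252 = 0
Discriminant: Δ = (5)² - 4(7)(-9252) = 25 + 259056 = 259081
√Δ = 509
n = [-(5) + √Δ] / (2·7) = (-5 + 509) / 14 = 504 / 14 = 36
(The negative root is discarded since n must be a positive integer.)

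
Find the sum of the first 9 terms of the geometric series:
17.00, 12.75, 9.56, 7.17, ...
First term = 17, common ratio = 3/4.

Sₙ = a(1 - rⁿ) / (1 - r)
S_9 = 17(1 - (3/4)^9) / (1 - (3/4))
S_9 = 17(1 - (19683/262144)) / (1/4)
S_9 = 4121837/65536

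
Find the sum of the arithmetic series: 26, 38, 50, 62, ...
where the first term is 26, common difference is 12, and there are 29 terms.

Sₙ = n/2 × (first + last)
Last term = a + (n-1)d = 26 + (29-1)×12 = 362
S_29 = 29/2 × (26 + 362)
S_29 = 29/2 × 388 = 5626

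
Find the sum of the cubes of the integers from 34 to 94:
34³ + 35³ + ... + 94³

Use ∑_{k=1}^{n} k³ = [n(n+1)/2]², then subtract the first 33 terms.
∑_{k=1}^{94} k³ = [94×95/2]² = 4465² = 19936225
∑_{k=1}^{33} k³ = [33×34/2]² = 561² = 314721
∑_{k=34}^{94} k³ = 19936225 - 314721 = 19621504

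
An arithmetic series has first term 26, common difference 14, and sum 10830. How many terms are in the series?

Using S = n/2 × [2a + (n-1)d]
10830 = n/2 × [2(26) + (n-1)(14)]
10830 = n/2 × [52 + 14n - 14]
21660 = n × [38 + 14n]
14n² + (38)n - 21660 = 0
Discriminant: Δ = (38)² - 4(14)(-21660) = 1444 + 1212960 = 1214404
√Δ = 1102
n = [-(38) + √Δ] / (2·14) = (-38 + 1102) / 28 = 1064 / 28 = 38
(The negative root is discarded since n must be a positive integer.)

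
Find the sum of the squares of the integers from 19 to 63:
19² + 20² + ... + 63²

Use ∑_{k=1}^{n} k² = n(n+1)(2n+1)/6, then subtract the first 18 terms.
∑_{k=1}^{63} k² = 63×64×127/6 = 85344
∑_{k=1}^{18} k² = 18×19×37/6 = 2109
∑_{k=19}^{63} k² = 85344 - 2109 = 83235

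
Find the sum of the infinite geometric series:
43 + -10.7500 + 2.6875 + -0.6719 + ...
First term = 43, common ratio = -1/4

For |r| < 1, S = a / (1 - r)
S = 43 / (1 - (-1/4))
S = 43 / (5/4)
S = 172/5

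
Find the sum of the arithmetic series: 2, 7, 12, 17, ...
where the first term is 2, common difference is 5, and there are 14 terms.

Sₙ = n/2 × (first + last)
Last term = a + (n-1)d = 2 + (14-1)×5 = 67
S_14 = 14/2 × (2 + 67)
S_14 = 14/2 × 69 = 483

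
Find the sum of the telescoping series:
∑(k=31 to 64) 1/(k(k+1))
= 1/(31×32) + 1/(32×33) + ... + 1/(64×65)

Partial fractions: 1/(k(k+1)) = 1/k - 1/(k+1)
The series telescopes:
= (1/31 - 1/32) + (1/32 - 1/33) + ... + (1/64 - 1/65)
= 1/31 - 1/65
= 34/2015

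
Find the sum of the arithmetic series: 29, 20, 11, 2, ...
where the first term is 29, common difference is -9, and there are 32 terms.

Sₙ = n/2 × (first + last)
Last term = a + (n-1)d = 29 + (32-1)×(-9) = -250
S_32 = 32/2 × (29 + (-250))
S_32 = 32/2 × (-221) = -3536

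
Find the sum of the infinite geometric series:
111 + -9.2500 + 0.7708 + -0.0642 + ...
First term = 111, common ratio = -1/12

For |r| < 1, S = a / (1 - r)
S = 111 / (1 - (-1/12))
S = 111 / (13/12)
S = 1332/13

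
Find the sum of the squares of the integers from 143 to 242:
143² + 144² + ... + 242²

Use ∑_{k=1}^{n} k² = n(n+1)(2n+1)/6, then subtract the first 142 terms.
∑_{k=1}^{242} k² = 242×243×485/6 = 4753485
∑_{k=1}^{142} k² = 142×143×285/6 = 964535
∑_{k=143}^{242} k² = 4753485 - 964535 = 3788950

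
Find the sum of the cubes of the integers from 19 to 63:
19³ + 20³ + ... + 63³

Use ∑_{k=1}^{n} k³ = [n(n+1)/2]², then subtract the first 18 terms.
∑_{k=1}^{63} k³ = [63×64/2]² = 2016² = 4064256
∑_{k=1}^{18} k³ = [18×19/2]² = 171² = 29241
∑_{k=19}^{63} k³ = 4064256 - 29241 = 4035015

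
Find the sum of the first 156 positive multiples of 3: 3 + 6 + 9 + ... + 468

Factor out 3: = 3(1 + 2 + ... + 156) = 3 × n(n+1)/2
= 3 × 156×157/2
= 3 × 12246
= 36738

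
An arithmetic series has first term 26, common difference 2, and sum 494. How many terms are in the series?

Using S = n/2 × [2a + (n-1)d]
494 = n/2 × [2(26) + (n-1)(2)]
494 = n/2 × [52 + 2n - 2]
988 = n × [50 + 2n]
2n² + (50)n - 988 = 0
Discriminant: Δ = (50)² - 4(2)(-988) = 2500 + 7904 = 10404
√Δ = 102
n = [-(50) + √Δ] / (2·2) = (-50 + 102) / 4 = 52 / 4 = 13
(The negative root is discarded since n must be a positive integer.)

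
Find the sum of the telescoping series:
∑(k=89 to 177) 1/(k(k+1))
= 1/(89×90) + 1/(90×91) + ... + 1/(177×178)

Partial fractions: 1/(k(k+1)) = 1/k - 1/(k+1)
The series telescopes:
= (1/89 - 1/90) + (1/90 - 1/91) + ... + (1/177 - 1/178)
= 1/89 - 1/178
= 1/178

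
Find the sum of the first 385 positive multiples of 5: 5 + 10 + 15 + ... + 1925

Factor out 5: = 5(1 + 2 + ... + 385) = 5 × n(n+1)/2
= 5 × 385×386/2
= 5 × 74305
= 371525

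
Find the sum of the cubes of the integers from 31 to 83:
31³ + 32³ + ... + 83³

Use ∑_{k=1}^{n} k³ = [n(n+1)/2]², then subtract the first 30 terms.
∑_{k=1}^{83} k³ = [83×84/2]² = 3486² = 12152196
∑_{k=1}^{30} k³ = [30×31/2]² = 465² = 216225
∑_{k=31}^{83} k³ = 12152196 - 216225 = 11935971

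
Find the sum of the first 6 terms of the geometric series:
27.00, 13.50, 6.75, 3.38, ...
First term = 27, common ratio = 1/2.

Sₙ = a(1 - rⁿ) / (1 - r)
S_6 = 27(1 - (1/2)^6) / (1 - (1/2))
S_6 = 27(1 - (1/64)) / (1/2)
S_6 = 1701/32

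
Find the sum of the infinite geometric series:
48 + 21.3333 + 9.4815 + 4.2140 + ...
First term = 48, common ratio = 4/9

For |r| < 1, S = a / (1 - r)
S = 48 / (1 - (4/9))
S = 48 / (5/9)
S = 432/5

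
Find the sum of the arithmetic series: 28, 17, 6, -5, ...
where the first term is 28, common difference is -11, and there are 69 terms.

Sₙ = n/2 × (first + last)
Last term = a + (n-1)d = 28 + (69-1)×(-11) = -720
S_69 = 69/2 × (28 + (-720))
S_69 = 69/2 × (-692) = -23874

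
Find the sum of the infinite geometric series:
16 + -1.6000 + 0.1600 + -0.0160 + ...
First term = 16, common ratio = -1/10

For |r| < 1, S = a / (1 - r)
S = 16 / (1 - (-1/10))
S = 16 / (11/10)
S = 160/11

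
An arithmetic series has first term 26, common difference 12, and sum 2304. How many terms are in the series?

Using S = n/2 × [2a + (n-1)d]
2304 = n/2 × [2(26) + (n-1)(12)]
2304 = n/2 × [52 + 12n - 12]
4608 = n × [40 + 12n]
12n² + (40)n - 4608 = 0
Discriminant: Δ = (40)² - 4(12)(-4608) = 1600 + 221184 = 222784
√Δ = 472
n = [-(40) + √Δ] / (2·12) = (-40 + 472) / 24 = 432 / 24 = 18
(The negative root is discarded since n must be a positive integer.)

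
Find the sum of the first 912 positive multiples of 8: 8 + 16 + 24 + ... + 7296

Factor out 8: = 8(1 + 2 + ... + 912) = 8 × n(n+1)/2
= 8 × 912×913/2
= 8 × 416328
= 3330624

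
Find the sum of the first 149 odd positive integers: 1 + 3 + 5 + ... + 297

Sum of first n odd numbers = n²
= 149²
= 22201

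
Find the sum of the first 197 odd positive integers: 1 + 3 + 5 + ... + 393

Sum of first n odd numbers = n²
= 197²
= 38809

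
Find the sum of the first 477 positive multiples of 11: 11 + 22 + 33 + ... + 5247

Factor out 11: = 11(1 + 2 + ... + 477) = 11 × n(n+1)/2
= 11 × 477×478/2
= 11 × 114003
= 1254033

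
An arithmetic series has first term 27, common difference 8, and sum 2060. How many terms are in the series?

Using S = n/2 × [2a + (n-1)d]
2060 = n/2 × [2(27) + (n-1)(8)]
2060 = n/2 × [54 + 8n - 8]
4120 = n × [46 + 8n]
8n² + (46)n - 4120 = 0
Discriminant: Δ = (46)² - 4(8)(-4120) = 2116 + 131840 = 133956
√Δ = 366
n = [-(46) + √Δ] / (2·8) = (-46 + 366) / 16 = 320 / 16 = 20
(The negative root is discarded since n must be a positive integer.)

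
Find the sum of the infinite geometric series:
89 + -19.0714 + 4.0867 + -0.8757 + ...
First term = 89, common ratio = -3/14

For |r| < 1, S = a / (1 - r)
S = 89 / (1 - (-3/14))
S = 89 / (17/14)
S = 1246/17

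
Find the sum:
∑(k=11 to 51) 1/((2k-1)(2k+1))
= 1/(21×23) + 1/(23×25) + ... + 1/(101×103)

Partial fractions: 1/((2k-1)(2k+1)) = (1/2)[1/(2k-1) - 1/(2k+1)]
The series telescopes:
= (1/2)[1/21 - 1/103]
= 41/2163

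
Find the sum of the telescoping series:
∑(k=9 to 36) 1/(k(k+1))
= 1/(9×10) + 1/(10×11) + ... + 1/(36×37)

Partial fractions: 1/(k(k+1)) = 1/k - 1/(k+1)
The series telescopes:
= (1/9 - 1/10) + (1/10 - 1/11) + ... + (1/36 - 1/37)
= 1/9 - 1/37
= 28/333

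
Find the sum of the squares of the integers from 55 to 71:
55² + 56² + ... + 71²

Use ∑_{k=1}^{n} k² = n(n+1)(2n+1)/6, then subtract the first 54 terms.
∑_{k=1}^{71} k² = 71×72×143/6 = 121836
∑_{k=1}^{54} k² = 54×55×109/6 = 53955
∑_{k=55}^{71} k² = 121836 - 53955 = 67881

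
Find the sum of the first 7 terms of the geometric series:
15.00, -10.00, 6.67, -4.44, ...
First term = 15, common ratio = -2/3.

Sₙ = a(1 - rⁿ) / (1 - r)
S_7 = 15(1 - (-2/3)^7) / (1 - (-2/3))
S_7 = 15(1 - (-128/2187)) / (5/3)
S_7 = 2315/243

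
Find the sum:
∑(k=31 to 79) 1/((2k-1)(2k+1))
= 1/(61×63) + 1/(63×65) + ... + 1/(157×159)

Partial fractions: 1/((2k-1)(2k+1)) = (1/2)[1/(2k-1) - 1/(2k+1)]
The series telescopes:
= (1/2)[1/61 - 1/159]
= 49/9699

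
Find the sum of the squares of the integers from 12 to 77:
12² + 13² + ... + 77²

Use ∑_{k=1}^{n} k² = n(n+1)(2n+1)/6, then subtract the first 11 terms.
∑_{k=1}^{77} k² = 77×78×155/6 = 155155
∑_{k=1}^{11} k² = 11×12×23/6 = 506
∑_{k=12}^{77} k² = 155155 - 506 = 154649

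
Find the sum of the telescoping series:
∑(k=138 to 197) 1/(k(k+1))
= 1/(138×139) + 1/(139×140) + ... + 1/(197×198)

Partial fractions: 1/(k(k+1)) = 1/k - 1/(k+1)
The series telescopes:
= (1/138 - 1/139) + (1/139 - 1/140) + ... + (1/197 - 1/198)
= 1/138 - 1/198
= 5/2277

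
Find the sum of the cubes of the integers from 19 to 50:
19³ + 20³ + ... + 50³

Use ∑_{k=1}^{n} k³ = [n(n+1)/2]², then subtract the first 18 terms.
∑_{k=1}^{50} k³ = [50×51/2]² = 1275² = 1625625
∑_{k=1}^{18} k³ = [18×19/2]² = 171² = 29241
∑_{k=19}^{50} k³ = 1625625 - 29241 = 1596384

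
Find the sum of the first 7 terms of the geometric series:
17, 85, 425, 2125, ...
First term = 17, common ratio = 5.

Sₙ = a(1 - rⁿ) / (1 - r)
S_7 = 17(1 - 5^7) / (1 - 5)
S_7 = 17(1 - 78125) / (-4)
S_7 = 332027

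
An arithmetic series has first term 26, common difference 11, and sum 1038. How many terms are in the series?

Using S = n/2 × [2a + (n-1)d]
1038 = n/2 × [2(26) + (n-1)(11)]
1038 = n/2 × [52 + 11n - 11]
2076 = n × [41 + 11n]
11n² + (41)n - 2076 = 0
Discriminant: Δ = (41)² - 4(11)(-2076) = 1681 + 91344 = 93025
√Δ = 305
n = [-(41) + √Δ] / (2·11) = (-41 + 305) / 22 = 264 / 22 = 12
(The negative root is discarded since n must be a positive integer.)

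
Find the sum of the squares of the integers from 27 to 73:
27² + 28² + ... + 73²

Use ∑_{k=1}^{n} k² = n(n+1)(2n+1)/6, then subtract the first 26 terms.
∑_{k=1}^{73} k² = 73×74×147/6 = 132349
∑_{k=1}^{26} k² = 26×27×53/6 = 6201
∑_{k=27}^{73} k² = 132349 - 6201 = 126148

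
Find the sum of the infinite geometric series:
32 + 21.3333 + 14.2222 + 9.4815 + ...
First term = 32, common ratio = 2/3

For |r| < 1, S = a / (1 - r)
S = 32 / (1 - (2/3))
S = 32 / (1/3)
S = 96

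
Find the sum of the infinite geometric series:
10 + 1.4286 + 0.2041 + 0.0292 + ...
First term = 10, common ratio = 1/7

For |r| < 1, S = a / (1 - r)
S = 10 / (1 - (1/7))
S = 10 / (6/7)
S = 35/3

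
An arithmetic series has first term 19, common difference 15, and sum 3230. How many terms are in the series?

Using S = n/2 × [2a + (n-1)d]
3230 = n/2 × [2(19) + (n-1)(15)]
3230 = n/2 × [38 + 15n - 15]
6460 = n × [23 + 15n]
15n² + (23)n - 6460 = 0
Discriminant: Δ = (23)² - 4(15)(-6460) = 529 + 387600 = 388129
√Δ = 623
n = [-(23) + √Δ] / (2·15) = (-23 + 623) / 30 = 600 / 30 = 20
(The negative root is discarded since n must be a positive integer.)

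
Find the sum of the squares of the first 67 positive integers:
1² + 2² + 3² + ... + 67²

Formula: ∑k² = n(n+1)(2n+1)/6
= 67×68×135/6
= 615060/6
= 102510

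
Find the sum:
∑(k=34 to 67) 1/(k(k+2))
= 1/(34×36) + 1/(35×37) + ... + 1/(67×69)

Partial fractions: 1/(k(k+2)) = (1/2)[1/k - 1/(k+2)]
Telescoping leaves the first two and last two terms:
= (1/2)[1/34 + 1/35 - 1/68 - 1/69]
= 4727/328440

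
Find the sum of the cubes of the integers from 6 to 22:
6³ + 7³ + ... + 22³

Use ∑_{k=1}^{n} k³ = [n(n+1)/2]², then subtract the first 5 terms.
∑_{k=1}^{22} k³ = [22×23/2]² = 253² = 64009
∑_{k=1}^{5} k³ = [5×6/2]² = 15² = 225
∑_{k=6}^{22} k³ = 64009 - 225 = 63784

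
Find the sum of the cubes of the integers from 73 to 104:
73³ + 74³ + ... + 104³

Use ∑_{k=1}^{n} k³ = [n(n+1)/2]², then subtract the first 72 terms.
∑_{k=1}^{104} k³ = [104×105/2]² = 5460² = 29811600
∑_{k=1}^{72} k³ = [72×73/2]² = 2628² = 6906384
∑_{k=73}^{104} k³ = 29811600 - 6906384 = 22905216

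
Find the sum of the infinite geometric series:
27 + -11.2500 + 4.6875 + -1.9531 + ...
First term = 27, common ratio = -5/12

For |r| < 1, S = a / (1 - r)
S = 27 / (1 - (-5/12))
S = 27 / (17/12)
S = 324/17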